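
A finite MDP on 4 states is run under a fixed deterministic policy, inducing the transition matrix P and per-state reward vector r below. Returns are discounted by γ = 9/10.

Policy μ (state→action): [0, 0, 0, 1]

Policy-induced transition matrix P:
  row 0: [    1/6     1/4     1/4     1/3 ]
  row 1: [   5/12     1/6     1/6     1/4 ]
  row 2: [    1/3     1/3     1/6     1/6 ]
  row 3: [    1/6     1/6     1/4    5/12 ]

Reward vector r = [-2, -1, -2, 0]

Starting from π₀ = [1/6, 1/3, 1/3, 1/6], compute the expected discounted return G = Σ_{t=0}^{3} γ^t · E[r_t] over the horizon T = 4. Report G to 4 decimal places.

G = -4.2440

t=0: π = [0.1667, 0.3333, 0.3333, 0.1667], E[r] = -1.3333, γ^t·E[r] = -1.333333, running G = -1.333333
t=1: π = [0.3056, 0.2361, 0.1944, 0.2639], E[r] = -1.2361, γ^t·E[r] = -1.112500, running G = -2.445833
t=2: π = [0.2581, 0.2245, 0.2141, 0.3032], E[r] = -1.1690, γ^t·E[r] = -0.946875, running G = -3.392708
t=3: π = [0.2585, 0.2239, 0.2134, 0.3042], E[r] = -1.1677, γ^t·E[r] = -0.851273, running G = -4.243982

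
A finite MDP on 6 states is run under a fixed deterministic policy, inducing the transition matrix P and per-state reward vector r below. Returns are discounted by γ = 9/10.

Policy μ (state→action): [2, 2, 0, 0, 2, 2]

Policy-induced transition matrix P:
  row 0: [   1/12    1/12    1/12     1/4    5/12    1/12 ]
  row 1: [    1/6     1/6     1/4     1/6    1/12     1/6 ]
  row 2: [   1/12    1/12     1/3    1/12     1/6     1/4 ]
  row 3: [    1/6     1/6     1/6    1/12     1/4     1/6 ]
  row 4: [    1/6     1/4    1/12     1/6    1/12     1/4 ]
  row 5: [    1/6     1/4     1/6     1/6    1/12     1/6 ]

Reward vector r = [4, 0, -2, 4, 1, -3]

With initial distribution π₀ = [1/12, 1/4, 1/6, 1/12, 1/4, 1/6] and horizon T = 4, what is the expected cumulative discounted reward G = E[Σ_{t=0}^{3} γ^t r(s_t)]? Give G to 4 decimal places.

G = 1.0416

t=0: π = [0.0833, 0.2500, 0.1667, 0.0833, 0.2500, 0.1667], E[r] = 0.0833, γ^t·E[r] = 0.083333, running G = 0.083333
t=1: π = [0.1458, 0.1806, 0.1875, 0.1528, 0.1389, 0.1944], E[r] = 0.3750, γ^t·E[r] = 0.337500, running G = 0.420833
t=2: π = [0.1389, 0.1667, 0.1892, 0.1505, 0.1730, 0.1817], E[r] = 0.4068, γ^t·E[r] = 0.329531, running G = 0.750365
t=3: π = [0.1393, 0.1689, 0.1861, 0.1499, 0.1705, 0.1853], E[r] = 0.3995, γ^t·E[r] = 0.291199, running G = 1.041564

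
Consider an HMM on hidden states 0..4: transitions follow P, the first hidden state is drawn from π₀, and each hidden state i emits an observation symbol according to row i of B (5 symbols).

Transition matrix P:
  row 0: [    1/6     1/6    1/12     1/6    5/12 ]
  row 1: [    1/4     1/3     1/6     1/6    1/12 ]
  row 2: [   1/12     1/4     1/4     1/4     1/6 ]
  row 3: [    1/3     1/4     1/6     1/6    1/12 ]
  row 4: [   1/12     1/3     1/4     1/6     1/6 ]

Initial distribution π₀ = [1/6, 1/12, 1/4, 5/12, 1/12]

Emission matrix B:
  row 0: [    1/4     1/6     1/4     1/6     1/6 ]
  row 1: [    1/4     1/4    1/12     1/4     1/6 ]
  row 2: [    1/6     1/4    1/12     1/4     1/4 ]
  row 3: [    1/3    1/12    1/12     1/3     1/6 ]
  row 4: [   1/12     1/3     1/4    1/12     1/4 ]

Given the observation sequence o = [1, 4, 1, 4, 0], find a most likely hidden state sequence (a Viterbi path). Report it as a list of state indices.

t=0: δ = [2.778e-02, 2.083e-02, 6.250e-02, 3.472e-02, 2.778e-02]  (obs o_0=1)
t=1: δ = [1.929e-03, 2.604e-03, 3.906e-03, 2.604e-03, 2.894e-03]  ψ = [3, 2, 2, 2, 0]  (obs o_1=4)
t=2: δ = [1.447e-04, 2.441e-04, 2.441e-04, 8.138e-05, 2.679e-04]  ψ = [3, 2, 2, 2, 0]  (obs o_2=1)
t=3: δ = [1.017e-05, 1.488e-05, 1.674e-05, 1.017e-05, 1.507e-05]  ψ = [1, 4, 4, 2, 0]  (obs o_3=4)
t=4: δ = [9.303e-07, 1.256e-06, 6.977e-07, 1.395e-06, 3.532e-07]  ψ = [1, 4, 2, 2, 0]  (obs o_4=0)
backtrack: best end state = 3; path = [3, 0, 4, 2, 3]

path = [3, 0, 4, 2, 3]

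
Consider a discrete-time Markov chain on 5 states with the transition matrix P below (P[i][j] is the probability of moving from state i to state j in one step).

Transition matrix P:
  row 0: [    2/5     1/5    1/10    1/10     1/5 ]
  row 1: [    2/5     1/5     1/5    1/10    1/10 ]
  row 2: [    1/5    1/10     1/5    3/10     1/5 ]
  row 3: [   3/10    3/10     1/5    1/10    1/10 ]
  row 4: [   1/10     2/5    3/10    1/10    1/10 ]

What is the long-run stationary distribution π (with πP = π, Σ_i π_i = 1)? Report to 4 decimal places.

π = [0.3048, 0.2250, 0.1844, 0.1369, 0.1489]

Balance equations π_j = Σ_i π_i·P[i][j]:
  π_0 = 2/5·π_0 + 2/5·π_1 + 1/5·π_2 + 3/10·π_3 + 1/10·π_4
  π_1 = 1/5·π_0 + 1/5·π_1 + 1/10·π_2 + 3/10·π_3 + 2/5·π_4
  π_2 = 1/10·π_0 + 1/5·π_1 + 1/5·π_2 + 1/5·π_3 + 3/10·π_4
  π_3 = 1/10·π_0 + 1/10·π_1 + 3/10·π_2 + 1/10·π_3 + 1/10·π_4
  normalize: π_0 + π_1 + π_2 + π_3 + π_4 = 1
Solving the linear system gives exactly π = [1013/3324, 187/831, 613/3324, 455/3324, 165/1108].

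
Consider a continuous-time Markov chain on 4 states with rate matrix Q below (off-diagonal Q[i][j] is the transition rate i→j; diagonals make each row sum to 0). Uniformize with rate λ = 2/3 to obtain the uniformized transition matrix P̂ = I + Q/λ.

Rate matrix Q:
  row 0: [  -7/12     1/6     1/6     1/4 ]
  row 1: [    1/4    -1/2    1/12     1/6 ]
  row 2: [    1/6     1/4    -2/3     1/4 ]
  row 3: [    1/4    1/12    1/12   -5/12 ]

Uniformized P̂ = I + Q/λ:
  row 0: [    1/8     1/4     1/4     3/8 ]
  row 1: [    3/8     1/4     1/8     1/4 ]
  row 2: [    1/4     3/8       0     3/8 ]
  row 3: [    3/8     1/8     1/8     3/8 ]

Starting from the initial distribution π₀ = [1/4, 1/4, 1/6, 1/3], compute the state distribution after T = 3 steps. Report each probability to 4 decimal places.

t=0: π = [0.2500, 0.2500, 0.1667, 0.3333]
t=1: π = [0.2917, 0.2292, 0.1354, 0.3438]
t=2: π = [0.2852, 0.2240, 0.1445, 0.3464]
t=3: π = [0.2856, 0.2248, 0.1426, 0.3470]

π = [0.2856, 0.2248, 0.1426, 0.3470]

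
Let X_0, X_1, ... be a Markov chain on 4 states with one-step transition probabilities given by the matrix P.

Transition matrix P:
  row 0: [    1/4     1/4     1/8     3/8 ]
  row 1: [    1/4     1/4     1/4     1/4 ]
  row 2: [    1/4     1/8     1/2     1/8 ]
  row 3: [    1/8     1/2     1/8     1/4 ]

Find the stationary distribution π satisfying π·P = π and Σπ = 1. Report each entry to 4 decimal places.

π = [0.2193, 0.2794, 0.2559, 0.2454]

Balance equations π_j = Σ_i π_i·P[i][j]:
  π_0 = 1/4·π_0 + 1/4·π_1 + 1/4·π_2 + 1/8·π_3
  π_1 = 1/4·π_0 + 1/4·π_1 + 1/8·π_2 + 1/2·π_3
  π_2 = 1/8·π_0 + 1/4·π_1 + 1/2·π_2 + 1/8·π_3
  normalize: π_0 + π_1 + π_2 + π_3 = 1
Solving the linear system gives exactly π = [84/383, 107/383, 98/383, 94/383].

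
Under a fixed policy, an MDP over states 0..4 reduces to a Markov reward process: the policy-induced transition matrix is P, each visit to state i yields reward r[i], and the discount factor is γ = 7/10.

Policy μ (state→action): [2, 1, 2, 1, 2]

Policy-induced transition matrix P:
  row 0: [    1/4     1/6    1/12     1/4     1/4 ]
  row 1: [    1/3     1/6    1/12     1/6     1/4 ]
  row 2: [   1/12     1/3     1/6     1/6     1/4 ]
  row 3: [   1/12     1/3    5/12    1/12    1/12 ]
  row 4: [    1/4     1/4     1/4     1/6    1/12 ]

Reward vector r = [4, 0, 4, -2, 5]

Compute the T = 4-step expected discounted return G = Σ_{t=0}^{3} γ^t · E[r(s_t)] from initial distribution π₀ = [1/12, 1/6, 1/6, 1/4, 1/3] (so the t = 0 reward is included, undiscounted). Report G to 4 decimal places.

t=0: π = [0.0833, 0.1667, 0.1667, 0.2500, 0.3333], E[r] = 2.1667, γ^t·E[r] = 2.166667, running G = 2.166667
t=1: π = [0.1944, 0.2639, 0.2361, 0.1528, 0.1528], E[r] = 2.1806, γ^t·E[r] = 1.526389, running G = 3.693056
t=2: π = [0.2072, 0.2442, 0.1794, 0.1701, 0.1991], E[r] = 2.2014, γ^t·E[r] = 1.078681, running G = 4.771736
t=3: π = [0.2121, 0.2415, 0.1882, 0.1698, 0.1885], E[r] = 2.2039, γ^t·E[r] = 0.755937, running G = 5.527673

G = 5.5277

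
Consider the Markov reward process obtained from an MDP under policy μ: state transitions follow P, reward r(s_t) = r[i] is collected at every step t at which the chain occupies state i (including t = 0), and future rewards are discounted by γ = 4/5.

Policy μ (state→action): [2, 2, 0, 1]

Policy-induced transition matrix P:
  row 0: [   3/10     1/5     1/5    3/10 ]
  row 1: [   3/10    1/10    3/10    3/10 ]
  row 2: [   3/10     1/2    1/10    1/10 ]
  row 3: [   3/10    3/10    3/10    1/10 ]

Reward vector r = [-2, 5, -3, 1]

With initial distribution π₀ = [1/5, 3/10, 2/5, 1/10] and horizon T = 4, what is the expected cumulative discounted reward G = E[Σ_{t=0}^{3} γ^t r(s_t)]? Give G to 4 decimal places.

t=0: π = [0.2000, 0.3000, 0.4000, 0.1000], E[r] = 0.0000, γ^t·E[r] = 0.000000, running G = 0.000000
t=1: π = [0.3000, 0.3000, 0.2000, 0.2000], E[r] = 0.5000, γ^t·E[r] = 0.400000, running G = 0.400000
t=2: π = [0.3000, 0.2500, 0.2300, 0.2200], E[r] = 0.1800, γ^t·E[r] = 0.115200, running G = 0.515200
t=3: π = [0.3000, 0.2660, 0.2240, 0.2100], E[r] = 0.2680, γ^t·E[r] = 0.137216, running G = 0.652416

G = 0.6524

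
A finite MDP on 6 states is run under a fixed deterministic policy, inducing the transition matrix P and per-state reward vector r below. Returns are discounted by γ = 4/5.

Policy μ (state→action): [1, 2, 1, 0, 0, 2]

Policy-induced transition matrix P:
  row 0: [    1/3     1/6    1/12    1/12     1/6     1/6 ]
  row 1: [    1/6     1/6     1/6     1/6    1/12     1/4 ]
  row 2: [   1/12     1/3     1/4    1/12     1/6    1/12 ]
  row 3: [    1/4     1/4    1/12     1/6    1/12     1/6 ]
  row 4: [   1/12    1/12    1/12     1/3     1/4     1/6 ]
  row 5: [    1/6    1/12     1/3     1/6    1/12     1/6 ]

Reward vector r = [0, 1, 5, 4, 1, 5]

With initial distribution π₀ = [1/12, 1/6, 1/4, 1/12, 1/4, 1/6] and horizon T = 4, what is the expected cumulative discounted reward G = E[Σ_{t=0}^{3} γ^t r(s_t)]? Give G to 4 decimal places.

t=0: π = [0.0833, 0.1667, 0.2500, 0.0833, 0.2500, 0.1667], E[r] = 2.8333, γ^t·E[r] = 2.833333, running G = 2.833333
t=1: π = [0.1458, 0.1806, 0.1806, 0.1806, 0.1528, 0.1597], E[r] = 2.7569, γ^t·E[r] = 2.205556, running G = 5.038889
t=2: π = [0.1782, 0.1858, 0.1684, 0.1649, 0.1360, 0.1667], E[r] = 2.6568, γ^t·E[r] = 1.700370, running G = 6.739259
t=3: π = [0.1848, 0.1833, 0.1685, 0.1604, 0.1349, 0.1681], E[r] = 2.6432, γ^t·E[r] = 1.353333, running G = 8.092593

G = 8.0926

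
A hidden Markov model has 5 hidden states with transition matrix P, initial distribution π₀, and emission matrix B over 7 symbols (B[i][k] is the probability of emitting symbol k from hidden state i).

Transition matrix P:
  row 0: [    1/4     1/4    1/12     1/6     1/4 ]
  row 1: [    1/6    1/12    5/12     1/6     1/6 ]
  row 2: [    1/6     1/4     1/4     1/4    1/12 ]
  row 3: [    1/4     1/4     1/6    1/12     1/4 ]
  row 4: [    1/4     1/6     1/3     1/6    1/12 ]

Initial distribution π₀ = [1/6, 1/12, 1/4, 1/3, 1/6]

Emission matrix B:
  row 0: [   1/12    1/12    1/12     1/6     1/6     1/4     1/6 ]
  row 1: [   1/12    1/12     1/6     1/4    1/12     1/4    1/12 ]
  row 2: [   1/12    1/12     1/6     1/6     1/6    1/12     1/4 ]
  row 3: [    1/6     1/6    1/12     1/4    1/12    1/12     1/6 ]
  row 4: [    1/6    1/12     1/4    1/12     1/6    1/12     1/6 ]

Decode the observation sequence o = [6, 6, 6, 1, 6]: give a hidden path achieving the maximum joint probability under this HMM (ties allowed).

path = [2, 2, 2, 1, 2]

t=0: δ = [2.778e-02, 6.944e-03, 6.250e-02, 5.556e-02, 2.778e-02]  (obs o_0=6)
t=1: δ = [2.315e-03, 1.302e-03, 3.906e-03, 2.604e-03, 2.315e-03]  ψ = [3, 2, 2, 2, 3]  (obs o_1=6)
t=2: δ = [1.085e-04, 8.138e-05, 2.441e-04, 1.628e-04, 1.085e-04]  ψ = [2, 2, 2, 2, 3]  (obs o_2=6)
t=3: δ = [3.391e-06, 5.086e-06, 5.086e-06, 1.017e-05, 3.391e-06]  ψ = [2, 2, 2, 2, 3]  (obs o_3=1)
t=4: δ = [4.239e-07, 2.119e-07, 5.298e-07, 2.119e-07, 4.239e-07]  ψ = [3, 3, 1, 2, 3]  (obs o_4=6)
backtrack: best end state = 2; path = [2, 2, 2, 1, 2]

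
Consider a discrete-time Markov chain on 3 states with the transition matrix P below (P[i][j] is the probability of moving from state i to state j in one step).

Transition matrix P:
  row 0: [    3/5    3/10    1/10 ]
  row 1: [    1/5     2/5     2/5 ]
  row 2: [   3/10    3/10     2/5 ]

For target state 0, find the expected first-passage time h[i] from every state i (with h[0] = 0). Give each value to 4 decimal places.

First-step conditioning: h[0] = 0; for i ≠ 0, h[i] = 1 + Σ_k P[i][k]·h[k].
  h[1] = 1 + 2/5·h[1] + 2/5·h[2]
  h[2] = 1 + 3/10·h[1] + 2/5·h[2]
Solving the 2×2 linear system over states ≠ 0 gives exactly h = [0, 25/6, 15/4] (h[0] = 0 is the target).

h = [0.0000, 4.1667, 3.7500]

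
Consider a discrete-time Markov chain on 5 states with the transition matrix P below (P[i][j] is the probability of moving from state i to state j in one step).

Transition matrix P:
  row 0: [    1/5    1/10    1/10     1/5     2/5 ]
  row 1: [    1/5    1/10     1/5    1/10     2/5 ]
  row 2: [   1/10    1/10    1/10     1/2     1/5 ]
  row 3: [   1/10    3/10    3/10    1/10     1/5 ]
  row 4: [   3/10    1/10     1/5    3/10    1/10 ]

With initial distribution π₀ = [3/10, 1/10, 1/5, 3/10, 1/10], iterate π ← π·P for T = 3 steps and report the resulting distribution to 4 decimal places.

π = [0.1806, 0.1484, 0.1867, 0.2416, 0.2427]

t=0: π = [0.3000, 0.1000, 0.2000, 0.3000, 0.1000]
t=1: π = [0.1600, 0.1600, 0.1800, 0.2300, 0.2700]
t=2: π = [0.1860, 0.1460, 0.1890, 0.2420, 0.2370]
t=3: π = [0.1806, 0.1484, 0.1867, 0.2416, 0.2427]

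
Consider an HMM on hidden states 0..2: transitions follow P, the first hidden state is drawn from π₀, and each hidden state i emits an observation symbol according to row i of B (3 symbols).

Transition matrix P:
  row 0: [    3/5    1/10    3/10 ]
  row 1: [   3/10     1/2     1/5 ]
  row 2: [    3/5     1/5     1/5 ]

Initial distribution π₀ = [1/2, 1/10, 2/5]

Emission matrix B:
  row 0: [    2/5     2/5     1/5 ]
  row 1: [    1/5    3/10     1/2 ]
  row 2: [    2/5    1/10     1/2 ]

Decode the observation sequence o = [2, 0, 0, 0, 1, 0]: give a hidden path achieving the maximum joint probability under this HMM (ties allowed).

t=0: δ = [1.000e-01, 5.000e-02, 2.000e-01]  (obs o_0=2)
t=1: δ = [4.800e-02, 8.000e-03, 1.600e-02]  ψ = [2, 2, 2]  (obs o_1=0)
t=2: δ = [1.152e-02, 9.600e-04, 5.760e-03]  ψ = [0, 0, 0]  (obs o_2=0)
t=3: δ = [2.765e-03, 2.304e-04, 1.382e-03]  ψ = [0, 0, 0]  (obs o_3=0)
t=4: δ = [6.636e-04, 8.294e-05, 8.294e-05]  ψ = [0, 0, 0]  (obs o_4=1)
t=5: δ = [1.593e-04, 1.327e-05, 7.963e-05]  ψ = [0, 0, 0]  (obs o_5=0)
backtrack: best end state = 0; path = [2, 0, 0, 0, 0, 0]

path = [2, 0, 0, 0, 0, 0]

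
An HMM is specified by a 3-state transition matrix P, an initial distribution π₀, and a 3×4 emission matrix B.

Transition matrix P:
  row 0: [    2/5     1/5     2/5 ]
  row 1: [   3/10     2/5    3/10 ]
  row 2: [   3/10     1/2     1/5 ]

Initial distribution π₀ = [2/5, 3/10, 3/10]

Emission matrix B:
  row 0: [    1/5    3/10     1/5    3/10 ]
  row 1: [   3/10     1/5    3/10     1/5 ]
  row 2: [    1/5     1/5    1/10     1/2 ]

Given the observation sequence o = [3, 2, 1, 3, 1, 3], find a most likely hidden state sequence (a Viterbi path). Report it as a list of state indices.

path = [2, 1, 0, 2, 0, 2]

t=0: δ = [1.200e-01, 6.000e-02, 1.500e-01]  (obs o_0=3)
t=1: δ = [9.600e-03, 2.250e-02, 4.800e-03]  ψ = [0, 2, 0]  (obs o_1=2)
t=2: δ = [2.025e-03, 1.800e-03, 1.350e-03]  ψ = [1, 1, 1]  (obs o_2=1)
t=3: δ = [2.430e-04, 1.440e-04, 4.050e-04]  ψ = [0, 1, 0]  (obs o_3=3)
t=4: δ = [3.645e-05, 4.050e-05, 1.944e-05]  ψ = [2, 2, 0]  (obs o_4=1)
t=5: δ = [4.374e-06, 3.240e-06, 7.290e-06]  ψ = [0, 1, 0]  (obs o_5=3)
backtrack: best end state = 2; path = [2, 1, 0, 2, 0, 2]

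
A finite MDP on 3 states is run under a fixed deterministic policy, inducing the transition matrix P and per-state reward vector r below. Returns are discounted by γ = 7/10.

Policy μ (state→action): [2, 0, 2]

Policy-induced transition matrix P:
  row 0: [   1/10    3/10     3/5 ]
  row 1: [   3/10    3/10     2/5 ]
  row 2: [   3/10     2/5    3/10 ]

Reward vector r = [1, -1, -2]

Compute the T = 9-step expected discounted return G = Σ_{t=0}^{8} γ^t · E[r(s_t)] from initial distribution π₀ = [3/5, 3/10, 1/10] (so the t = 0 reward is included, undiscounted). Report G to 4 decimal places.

t=0: π = [0.6000, 0.3000, 0.1000], E[r] = 0.1000, γ^t·E[r] = 0.100000, running G = 0.100000
t=1: π = [0.1800, 0.3100, 0.5100], E[r] = -1.1500, γ^t·E[r] = -0.805000, running G = -0.705000
t=2: π = [0.2640, 0.3510, 0.3850], E[r] = -0.8570, γ^t·E[r] = -0.419930, running G = -1.124930
t=3: π = [0.2472, 0.3385, 0.4143], E[r] = -0.9199, γ^t·E[r] = -0.315526, running G = -1.440456
t=4: π = [0.2506, 0.3414, 0.4080], E[r] = -0.9069, γ^t·E[r] = -0.217744, running G = -1.658200
t=5: π = [0.2499, 0.3408, 0.4093], E[r] = -0.9095, γ^t·E[r] = -0.152866, running G = -1.811066
t=6: π = [0.2500, 0.3409, 0.4090], E[r] = -0.9090, γ^t·E[r] = -0.106943, running G = -1.918009
t=7: π = [0.2500, 0.3409, 0.4091], E[r] = -0.9091, γ^t·E[r] = -0.074869, running G = -1.992878
t=8: π = [0.2500, 0.3409, 0.4091], E[r] = -0.9091, γ^t·E[r] = -0.052407, running G = -2.045285

G = -2.0453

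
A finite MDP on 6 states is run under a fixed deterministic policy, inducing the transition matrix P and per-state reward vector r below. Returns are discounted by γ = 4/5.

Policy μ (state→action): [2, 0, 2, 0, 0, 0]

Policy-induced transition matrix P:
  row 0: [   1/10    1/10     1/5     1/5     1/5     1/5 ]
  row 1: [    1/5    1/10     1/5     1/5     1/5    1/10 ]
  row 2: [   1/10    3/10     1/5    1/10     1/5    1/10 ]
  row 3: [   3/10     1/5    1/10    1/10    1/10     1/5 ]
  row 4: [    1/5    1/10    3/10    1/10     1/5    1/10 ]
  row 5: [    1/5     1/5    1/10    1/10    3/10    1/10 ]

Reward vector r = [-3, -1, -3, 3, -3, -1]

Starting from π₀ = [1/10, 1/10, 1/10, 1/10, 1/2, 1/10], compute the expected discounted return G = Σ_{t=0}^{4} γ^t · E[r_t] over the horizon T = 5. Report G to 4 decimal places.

G = -5.9096

t=0: π = [0.1000, 0.1000, 0.1000, 0.1000, 0.5000, 0.1000], E[r] = -2.0000, γ^t·E[r] = -2.000000, running G = -2.000000
t=1: π = [0.1900, 0.1400, 0.2300, 0.1200, 0.2000, 0.1200], E[r] = -1.7600, γ^t·E[r] = -1.408000, running G = -3.408000
t=2: π = [0.1700, 0.1700, 0.1960, 0.1330, 0.2000, 0.1310], E[r] = -1.6000, γ^t·E[r] = -1.024000, running G = -4.432000
t=3: π = [0.1767, 0.1656, 0.1936, 0.1340, 0.1998, 0.1303], E[r] = -1.6042, γ^t·E[r] = -0.821350, running G = -5.253350
t=4: π = [0.1764, 0.1652, 0.1936, 0.1342, 0.1996, 0.1311], E[r] = -1.6022, γ^t·E[r] = -0.656253, running G = -5.909603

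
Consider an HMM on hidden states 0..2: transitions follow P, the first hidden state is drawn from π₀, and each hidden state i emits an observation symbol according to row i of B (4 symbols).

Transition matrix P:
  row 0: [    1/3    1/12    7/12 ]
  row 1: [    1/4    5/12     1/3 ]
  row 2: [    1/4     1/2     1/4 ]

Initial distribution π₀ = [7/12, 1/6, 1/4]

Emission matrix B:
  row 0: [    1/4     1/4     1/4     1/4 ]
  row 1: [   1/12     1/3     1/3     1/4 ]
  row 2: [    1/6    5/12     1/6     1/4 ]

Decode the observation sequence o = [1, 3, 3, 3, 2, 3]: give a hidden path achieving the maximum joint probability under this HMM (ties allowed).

t=0: δ = [1.458e-01, 5.556e-02, 1.042e-01]  (obs o_0=1)
t=1: δ = [1.215e-02, 1.302e-02, 2.127e-02]  ψ = [0, 2, 0]  (obs o_1=3)
t=2: δ = [1.329e-03, 2.658e-03, 1.772e-03]  ψ = [2, 2, 0]  (obs o_2=3)
t=3: δ = [1.662e-04, 2.769e-04, 2.215e-04]  ψ = [1, 1, 1]  (obs o_3=3)
t=4: δ = [1.731e-05, 3.846e-05, 1.615e-05]  ψ = [1, 1, 0]  (obs o_4=2)
t=5: δ = [2.404e-06, 4.006e-06, 3.205e-06]  ψ = [1, 1, 1]  (obs o_5=3)
backtrack: best end state = 1; path = [0, 2, 1, 1, 1, 1]

path = [0, 2, 1, 1, 1, 1]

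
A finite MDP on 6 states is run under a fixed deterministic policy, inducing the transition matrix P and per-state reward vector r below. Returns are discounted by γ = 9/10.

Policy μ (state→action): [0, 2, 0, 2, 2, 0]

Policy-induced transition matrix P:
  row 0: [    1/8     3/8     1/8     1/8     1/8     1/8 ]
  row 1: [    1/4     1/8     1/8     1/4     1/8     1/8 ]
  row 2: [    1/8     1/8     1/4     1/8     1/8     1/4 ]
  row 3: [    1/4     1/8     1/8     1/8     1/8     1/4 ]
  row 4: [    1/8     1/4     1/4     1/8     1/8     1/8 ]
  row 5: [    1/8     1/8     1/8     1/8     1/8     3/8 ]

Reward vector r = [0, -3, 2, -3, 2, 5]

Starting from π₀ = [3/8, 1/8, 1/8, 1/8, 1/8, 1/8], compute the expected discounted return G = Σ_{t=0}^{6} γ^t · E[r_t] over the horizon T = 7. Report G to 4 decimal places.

t=0: π = [0.3750, 0.1250, 0.1250, 0.1250, 0.1250, 0.1250], E[r] = 0.3750, γ^t·E[r] = 0.375000, running G = 0.375000
t=1: π = [0.1563, 0.2344, 0.1563, 0.1406, 0.1250, 0.1875], E[r] = 0.3750, γ^t·E[r] = 0.337500, running G = 0.712500
t=2: π = [0.1719, 0.1797, 0.1602, 0.1543, 0.1250, 0.2090], E[r] = 0.6133, γ^t·E[r] = 0.496758, running G = 1.209258
t=3: π = [0.1667, 0.1836, 0.1606, 0.1475, 0.1250, 0.2166], E[r] = 0.6609, γ^t·E[r] = 0.481788, running G = 1.691046
t=4: π = [0.1664, 0.1823, 0.1607, 0.1479, 0.1250, 0.2177], E[r] = 0.6689, γ^t·E[r] = 0.438855, running G = 2.129901
t=5: π = [0.1663, 0.1822, 0.1607, 0.1478, 0.1250, 0.2180], E[r] = 0.6714, γ^t·E[r] = 0.396438, running G = 2.526339
t=6: π = [0.1663, 0.1822, 0.1607, 0.1478, 0.1250, 0.2181], E[r] = 0.6718, γ^t·E[r] = 0.357030, running G = 2.883369

G = 2.8834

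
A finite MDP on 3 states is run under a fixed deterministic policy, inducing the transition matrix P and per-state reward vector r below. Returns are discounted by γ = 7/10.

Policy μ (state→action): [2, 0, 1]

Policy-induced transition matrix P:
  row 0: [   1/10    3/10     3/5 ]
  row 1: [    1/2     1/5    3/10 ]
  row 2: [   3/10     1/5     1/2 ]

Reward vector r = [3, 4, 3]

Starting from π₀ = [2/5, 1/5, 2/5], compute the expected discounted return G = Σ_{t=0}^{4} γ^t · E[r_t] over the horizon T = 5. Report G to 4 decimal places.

t=0: π = [0.4000, 0.2000, 0.4000], E[r] = 3.2000, γ^t·E[r] = 3.200000, running G = 3.200000
t=1: π = [0.2600, 0.2400, 0.5000], E[r] = 3.2400, γ^t·E[r] = 2.268000, running G = 5.468000
t=2: π = [0.2960, 0.2260, 0.4780], E[r] = 3.2260, γ^t·E[r] = 1.580740, running G = 7.048740
t=3: π = [0.2860, 0.2296, 0.4844], E[r] = 3.2296, γ^t·E[r] = 1.107753, running G = 8.156493
t=4: π = [0.2887, 0.2286, 0.4827], E[r] = 3.2286, γ^t·E[r] = 0.775187, running G = 8.931680

G = 8.9317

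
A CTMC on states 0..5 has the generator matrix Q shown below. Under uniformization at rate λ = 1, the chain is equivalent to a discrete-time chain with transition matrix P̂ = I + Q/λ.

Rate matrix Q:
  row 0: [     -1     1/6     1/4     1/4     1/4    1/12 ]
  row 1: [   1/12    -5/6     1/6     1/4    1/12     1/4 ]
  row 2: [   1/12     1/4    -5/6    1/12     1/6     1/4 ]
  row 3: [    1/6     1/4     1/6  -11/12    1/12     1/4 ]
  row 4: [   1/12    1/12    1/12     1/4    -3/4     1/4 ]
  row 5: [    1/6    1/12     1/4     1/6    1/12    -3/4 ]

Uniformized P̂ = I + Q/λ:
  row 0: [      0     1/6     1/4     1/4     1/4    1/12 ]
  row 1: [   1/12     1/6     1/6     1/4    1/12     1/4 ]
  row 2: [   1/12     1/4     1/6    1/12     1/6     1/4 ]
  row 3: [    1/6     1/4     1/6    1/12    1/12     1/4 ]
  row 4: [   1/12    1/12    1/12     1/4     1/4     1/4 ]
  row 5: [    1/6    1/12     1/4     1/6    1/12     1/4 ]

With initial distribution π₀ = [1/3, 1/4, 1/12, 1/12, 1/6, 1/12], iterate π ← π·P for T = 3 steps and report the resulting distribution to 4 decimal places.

t=0: π = [0.3333, 0.2500, 0.0833, 0.0833, 0.1667, 0.0833]
t=1: π = [0.0694, 0.1597, 0.1875, 0.2153, 0.1736, 0.1944]
t=2: π = [0.1117, 0.1696, 0.1742, 0.1667, 0.1395, 0.2384]
t=3: π = [0.1078, 0.1636, 0.1842, 0.1733, 0.1397, 0.2314]

π = [0.1078, 0.1636, 0.1842, 0.1733, 0.1397, 0.2314]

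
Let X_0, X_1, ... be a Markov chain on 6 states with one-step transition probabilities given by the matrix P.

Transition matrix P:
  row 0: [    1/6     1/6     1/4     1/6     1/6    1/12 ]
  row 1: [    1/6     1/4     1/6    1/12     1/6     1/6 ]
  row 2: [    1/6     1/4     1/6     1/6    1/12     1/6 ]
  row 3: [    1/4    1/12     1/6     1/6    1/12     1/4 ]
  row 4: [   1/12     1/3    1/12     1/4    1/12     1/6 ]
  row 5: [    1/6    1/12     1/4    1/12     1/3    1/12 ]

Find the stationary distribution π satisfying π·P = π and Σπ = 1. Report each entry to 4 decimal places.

π = [0.1665, 0.1983, 0.1806, 0.1501, 0.1519, 0.1526]

Balance equations π_j = Σ_i π_i·P[i][j]:
  π_0 = 1/6·π_0 + 1/6·π_1 + 1/6·π_2 + 1/4·π_3 + 1/12·π_4 + 1/6·π_5
  π_1 = 1/6·π_0 + 1/4·π_1 + 1/4·π_2 + 1/12·π_3 + 1/3·π_4 + 1/12·π_5
  π_2 = 1/4·π_0 + 1/6·π_1 + 1/6·π_2 + 1/6·π_3 + 1/12·π_4 + 1/4·π_5
  π_3 = 1/6·π_0 + 1/12·π_1 + 1/6·π_2 + 1/6·π_3 + 1/4·π_4 + 1/12·π_5
  π_4 = 1/6·π_0 + 1/6·π_1 + 1/12·π_2 + 1/12·π_3 + 1/12·π_4 + 1/3·π_5
  normalize: π_0 + π_1 + π_2 + π_3 + π_4 + π_5 = 1
Solving the linear system gives exactly π = [7389/44374, 8801/44374, 4007/22187, 19979/133122, 20219/133122, 10156/66561].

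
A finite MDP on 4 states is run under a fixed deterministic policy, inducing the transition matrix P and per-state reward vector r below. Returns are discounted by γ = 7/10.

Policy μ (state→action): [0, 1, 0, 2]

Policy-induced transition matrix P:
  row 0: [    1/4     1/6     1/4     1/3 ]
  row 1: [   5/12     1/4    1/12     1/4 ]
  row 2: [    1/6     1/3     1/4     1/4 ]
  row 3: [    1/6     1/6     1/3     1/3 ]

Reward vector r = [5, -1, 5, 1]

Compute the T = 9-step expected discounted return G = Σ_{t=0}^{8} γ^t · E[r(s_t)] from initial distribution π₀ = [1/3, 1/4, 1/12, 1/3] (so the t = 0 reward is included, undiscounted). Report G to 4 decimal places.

G = 7.6702

t=0: π = [0.3333, 0.2500, 0.0833, 0.3333], E[r] = 2.1667, γ^t·E[r] = 2.166667, running G = 2.166667
t=1: π = [0.2569, 0.2014, 0.2361, 0.3056], E[r] = 2.5694, γ^t·E[r] = 1.798611, running G = 3.965278
t=2: π = [0.2384, 0.2228, 0.2419, 0.2969], E[r] = 2.4757, γ^t·E[r] = 1.213090, running G = 5.178368
t=3: π = [0.2422, 0.2255, 0.2376, 0.2946], E[r] = 2.4683, γ^t·E[r] = 0.846616, running G = 6.024984
t=4: π = [0.2432, 0.2251, 0.2370, 0.2947], E[r] = 2.4707, γ^t·E[r] = 0.593208, running G = 6.618192
t=5: π = [0.2432, 0.2249, 0.2371, 0.2948], E[r] = 2.4712, γ^t·E[r] = 0.415332, running G = 7.033524
t=6: π = [0.2432, 0.2249, 0.2371, 0.2948], E[r] = 2.4711, γ^t·E[r] = 0.290728, running G = 7.324252
t=7: π = [0.2432, 0.2249, 0.2371, 0.2948], E[r] = 2.4711, γ^t·E[r] = 0.203508, running G = 7.527759
t=8: π = [0.2432, 0.2249, 0.2371, 0.2948], E[r] = 2.4711, γ^t·E[r] = 0.142455, running G = 7.670215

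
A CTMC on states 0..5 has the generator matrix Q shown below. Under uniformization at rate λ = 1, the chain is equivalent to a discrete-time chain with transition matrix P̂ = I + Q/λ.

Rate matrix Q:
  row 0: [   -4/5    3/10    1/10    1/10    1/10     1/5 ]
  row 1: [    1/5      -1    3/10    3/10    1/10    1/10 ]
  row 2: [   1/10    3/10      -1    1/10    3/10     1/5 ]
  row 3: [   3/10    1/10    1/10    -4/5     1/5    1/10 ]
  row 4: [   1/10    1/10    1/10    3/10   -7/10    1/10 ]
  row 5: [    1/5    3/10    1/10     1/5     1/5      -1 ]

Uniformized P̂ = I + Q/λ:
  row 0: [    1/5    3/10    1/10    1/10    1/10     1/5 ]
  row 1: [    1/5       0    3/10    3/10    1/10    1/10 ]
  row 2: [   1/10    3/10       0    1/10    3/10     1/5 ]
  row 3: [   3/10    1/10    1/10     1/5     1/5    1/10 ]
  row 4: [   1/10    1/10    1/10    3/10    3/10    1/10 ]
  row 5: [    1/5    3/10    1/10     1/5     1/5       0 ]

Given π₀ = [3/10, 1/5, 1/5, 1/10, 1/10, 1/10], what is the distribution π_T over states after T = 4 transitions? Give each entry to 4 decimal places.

π = [0.1887, 0.1690, 0.1218, 0.2056, 0.1959, 0.1190]

t=0: π = [0.3000, 0.2000, 0.2000, 0.1000, 0.1000, 0.1000]
t=1: π = [0.1800, 0.2000, 0.1200, 0.1800, 0.1800, 0.1400]
t=2: π = [0.1880, 0.1680, 0.1280, 0.2080, 0.1920, 0.1160]
t=3: π = [0.1888, 0.1696, 0.1208, 0.2044, 0.1964, 0.1200]
t=4: π = [0.1887, 0.1690, 0.1218, 0.2056, 0.1959, 0.1190]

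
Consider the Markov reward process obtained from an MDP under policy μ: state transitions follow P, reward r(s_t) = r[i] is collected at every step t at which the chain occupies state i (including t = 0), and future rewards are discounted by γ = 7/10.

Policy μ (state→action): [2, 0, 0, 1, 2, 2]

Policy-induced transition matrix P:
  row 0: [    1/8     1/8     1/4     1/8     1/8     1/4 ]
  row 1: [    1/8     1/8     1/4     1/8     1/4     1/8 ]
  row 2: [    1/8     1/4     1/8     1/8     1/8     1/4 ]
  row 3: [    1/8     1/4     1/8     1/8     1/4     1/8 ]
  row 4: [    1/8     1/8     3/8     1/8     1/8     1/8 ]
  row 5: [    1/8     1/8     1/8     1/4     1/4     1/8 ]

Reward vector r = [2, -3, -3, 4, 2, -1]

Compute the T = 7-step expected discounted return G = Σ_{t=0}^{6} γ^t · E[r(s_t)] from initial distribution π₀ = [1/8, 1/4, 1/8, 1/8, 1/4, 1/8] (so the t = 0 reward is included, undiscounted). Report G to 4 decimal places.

t=0: π = [0.1250, 0.2500, 0.1250, 0.1250, 0.2500, 0.1250], E[r] = 0.0000, γ^t·E[r] = 0.000000, running G = 0.000000
t=1: π = [0.1250, 0.1563, 0.2344, 0.1406, 0.1875, 0.1563], E[r] = -0.1406, γ^t·E[r] = -0.098438, running G = -0.098438
t=2: π = [0.1250, 0.1719, 0.2070, 0.1445, 0.1816, 0.1699], E[r] = -0.1152, γ^t·E[r] = -0.056465, running G = -0.154902
t=3: π = [0.1250, 0.1689, 0.2075, 0.1462, 0.1858, 0.1665], E[r] = -0.0894, γ^t·E[r] = -0.030649, running G = -0.185551
t=4: π = [0.1250, 0.1692, 0.2082, 0.1458, 0.1852, 0.1666], E[r] = -0.0951, γ^t·E[r] = -0.022839, running G = -0.208390
t=5: π = [0.1250, 0.1693, 0.2081, 0.1458, 0.1852, 0.1666], E[r] = -0.0950, γ^t·E[r] = -0.015960, running G = -0.224350
t=6: π = [0.1250, 0.1692, 0.2081, 0.1458, 0.1852, 0.1666], E[r] = -0.0948, γ^t·E[r] = -0.011158, running G = -0.235508

G = -0.2355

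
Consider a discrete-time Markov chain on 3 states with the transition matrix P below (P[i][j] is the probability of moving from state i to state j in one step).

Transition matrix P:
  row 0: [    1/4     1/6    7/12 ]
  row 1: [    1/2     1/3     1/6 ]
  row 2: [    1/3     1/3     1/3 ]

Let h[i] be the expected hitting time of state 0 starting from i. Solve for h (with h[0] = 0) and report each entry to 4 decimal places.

h = [0.0000, 2.1429, 2.5714]

First-step conditioning: h[0] = 0; for i ≠ 0, h[i] = 1 + Σ_k P[i][k]·h[k].
  h[1] = 1 + 1/3·h[1] + 1/6·h[2]
  h[2] = 1 + 1/3·h[1] + 1/3·h[2]
Solving the 2×2 linear system over states ≠ 0 gives exactly h = [0, 15/7, 18/7] (h[0] = 0 is the target).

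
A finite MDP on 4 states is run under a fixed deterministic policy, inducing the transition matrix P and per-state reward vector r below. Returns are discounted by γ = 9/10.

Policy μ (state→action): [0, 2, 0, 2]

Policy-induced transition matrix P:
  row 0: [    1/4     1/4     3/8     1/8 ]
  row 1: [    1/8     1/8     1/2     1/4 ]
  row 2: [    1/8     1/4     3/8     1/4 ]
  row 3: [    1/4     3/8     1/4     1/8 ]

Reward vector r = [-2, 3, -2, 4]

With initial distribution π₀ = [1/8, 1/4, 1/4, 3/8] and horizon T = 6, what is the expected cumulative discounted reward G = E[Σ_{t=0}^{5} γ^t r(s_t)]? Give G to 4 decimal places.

G = 3.1244

t=0: π = [0.1250, 0.2500, 0.2500, 0.3750], E[r] = 1.5000, γ^t·E[r] = 1.500000, running G = 1.500000
t=1: π = [0.1875, 0.2656, 0.3594, 0.1875], E[r] = 0.4531, γ^t·E[r] = 0.407813, running G = 1.907813
t=2: π = [0.1719, 0.2402, 0.3848, 0.2031], E[r] = 0.4199, γ^t·E[r] = 0.340137, running G = 2.247949
t=3: π = [0.1719, 0.2454, 0.3796, 0.2031], E[r] = 0.4456, γ^t·E[r] = 0.324811, running G = 2.572760
t=4: π = [0.1719, 0.2447, 0.3803, 0.2031], E[r] = 0.4424, γ^t·E[r] = 0.290227, running G = 2.862987
t=5: π = [0.1719, 0.2448, 0.3802, 0.2031], E[r] = 0.4428, γ^t·E[r] = 0.261441, running G = 3.124428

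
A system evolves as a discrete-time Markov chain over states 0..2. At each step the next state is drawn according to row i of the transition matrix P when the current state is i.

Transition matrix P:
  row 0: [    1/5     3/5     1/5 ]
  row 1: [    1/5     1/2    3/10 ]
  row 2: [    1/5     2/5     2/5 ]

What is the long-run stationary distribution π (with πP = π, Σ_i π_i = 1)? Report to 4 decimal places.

π = [0.2000, 0.4889, 0.3111]

Balance equations π_j = Σ_i π_i·P[i][j]:
  π_0 = 1/5·π_0 + 1/5·π_1 + 1/5·π_2
  π_1 = 3/5·π_0 + 1/2·π_1 + 2/5·π_2
  normalize: π_0 + π_1 + π_2 = 1
Solving the linear system gives exactly π = [1/5, 22/45, 14/45].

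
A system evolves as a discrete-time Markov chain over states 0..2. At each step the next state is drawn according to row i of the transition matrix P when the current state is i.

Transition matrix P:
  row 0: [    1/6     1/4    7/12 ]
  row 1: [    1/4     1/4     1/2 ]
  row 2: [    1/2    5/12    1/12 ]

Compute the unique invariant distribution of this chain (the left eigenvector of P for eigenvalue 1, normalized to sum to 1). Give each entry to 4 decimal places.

Balance equations π_j = Σ_i π_i·P[i][j]:
  π_0 = 1/6·π_0 + 1/4·π_1 + 1/2·π_2
  π_1 = 1/4·π_0 + 1/4·π_1 + 5/12·π_2
  normalize: π_0 + π_1 + π_2 = 1
Solving the linear system gives exactly π = [69/218, 34/109, 81/218].

π = [0.3165, 0.3119, 0.3716]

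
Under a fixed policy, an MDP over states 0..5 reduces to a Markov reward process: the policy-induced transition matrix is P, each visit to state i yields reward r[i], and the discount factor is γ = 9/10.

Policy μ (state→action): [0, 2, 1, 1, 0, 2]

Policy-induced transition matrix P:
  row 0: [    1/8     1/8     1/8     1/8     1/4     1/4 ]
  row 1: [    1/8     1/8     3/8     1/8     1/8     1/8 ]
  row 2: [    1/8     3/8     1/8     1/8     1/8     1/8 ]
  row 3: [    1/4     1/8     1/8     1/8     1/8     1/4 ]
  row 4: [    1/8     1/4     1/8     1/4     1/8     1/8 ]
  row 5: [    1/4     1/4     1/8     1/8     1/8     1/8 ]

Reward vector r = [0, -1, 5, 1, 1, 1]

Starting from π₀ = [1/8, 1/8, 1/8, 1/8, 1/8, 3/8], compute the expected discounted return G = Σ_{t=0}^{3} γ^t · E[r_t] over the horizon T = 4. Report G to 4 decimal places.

t=0: π = [0.1250, 0.1250, 0.1250, 0.1250, 0.1250, 0.3750], E[r] = 1.1250, γ^t·E[r] = 1.125000, running G = 1.125000
t=1: π = [0.1875, 0.2188, 0.1563, 0.1406, 0.1406, 0.1563], E[r] = 1.0000, γ^t·E[r] = 0.900000, running G = 2.025000
t=2: π = [0.1621, 0.2012, 0.1797, 0.1426, 0.1484, 0.1660], E[r] = 1.1543, γ^t·E[r] = 0.934980, running G = 2.959980
t=3: π = [0.1636, 0.2092, 0.1753, 0.1436, 0.1453, 0.1631], E[r] = 1.1191, γ^t·E[r] = 0.815854, running G = 3.775834

G = 3.7758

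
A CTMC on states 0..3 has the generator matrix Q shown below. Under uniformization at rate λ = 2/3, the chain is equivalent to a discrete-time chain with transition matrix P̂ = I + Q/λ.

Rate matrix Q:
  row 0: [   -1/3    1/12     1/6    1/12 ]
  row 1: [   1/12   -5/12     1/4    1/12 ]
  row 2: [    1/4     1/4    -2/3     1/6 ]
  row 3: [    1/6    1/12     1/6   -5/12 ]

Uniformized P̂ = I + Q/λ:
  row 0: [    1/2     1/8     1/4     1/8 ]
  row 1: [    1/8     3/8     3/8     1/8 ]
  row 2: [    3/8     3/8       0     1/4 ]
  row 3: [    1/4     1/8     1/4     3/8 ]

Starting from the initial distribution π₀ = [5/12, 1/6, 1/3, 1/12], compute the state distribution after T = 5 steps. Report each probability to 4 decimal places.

π = [0.3307, 0.2415, 0.2238, 0.2040]

t=0: π = [0.4167, 0.1667, 0.3333, 0.0833]
t=1: π = [0.3750, 0.2500, 0.1875, 0.1875]
t=2: π = [0.3359, 0.2344, 0.2344, 0.1953]
t=3: π = [0.3340, 0.2422, 0.2207, 0.2031]
t=4: π = [0.3308, 0.2407, 0.2251, 0.2034]
t=5: π = [0.3307, 0.2415, 0.2238, 0.2040]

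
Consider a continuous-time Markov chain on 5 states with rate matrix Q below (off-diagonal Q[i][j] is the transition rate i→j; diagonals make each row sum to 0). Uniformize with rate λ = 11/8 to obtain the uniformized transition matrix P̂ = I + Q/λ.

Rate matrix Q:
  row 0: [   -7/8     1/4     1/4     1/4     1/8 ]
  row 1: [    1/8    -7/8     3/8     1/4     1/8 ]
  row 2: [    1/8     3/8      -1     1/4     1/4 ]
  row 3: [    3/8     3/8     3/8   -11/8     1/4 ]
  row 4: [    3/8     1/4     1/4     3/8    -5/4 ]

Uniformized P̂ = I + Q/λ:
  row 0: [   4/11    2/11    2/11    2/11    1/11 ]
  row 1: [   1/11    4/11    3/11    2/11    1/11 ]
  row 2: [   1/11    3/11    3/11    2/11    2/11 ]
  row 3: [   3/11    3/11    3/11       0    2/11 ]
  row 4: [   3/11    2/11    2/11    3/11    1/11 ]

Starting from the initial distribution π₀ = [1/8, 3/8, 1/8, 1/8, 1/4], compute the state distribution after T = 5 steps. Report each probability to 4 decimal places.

t=0: π = [0.1250, 0.3750, 0.1250, 0.1250, 0.2500]
t=1: π = [0.1932, 0.2727, 0.2386, 0.1818, 0.1136]
t=2: π = [0.1973, 0.2696, 0.2448, 0.1591, 0.1291]
t=3: π = [0.1971, 0.2676, 0.2431, 0.1646, 0.1276]
t=4: π = [0.1978, 0.2675, 0.2432, 0.1635, 0.1280]
t=5: π = [0.1978, 0.2674, 0.2431, 0.1637, 0.1279]

π = [0.1978, 0.2674, 0.2431, 0.1637, 0.1279]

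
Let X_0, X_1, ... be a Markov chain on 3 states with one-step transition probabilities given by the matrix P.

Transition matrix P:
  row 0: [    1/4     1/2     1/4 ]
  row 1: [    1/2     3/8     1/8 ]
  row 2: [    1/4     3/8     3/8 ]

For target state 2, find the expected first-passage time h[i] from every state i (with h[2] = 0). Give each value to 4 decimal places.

First-step conditioning: h[2] = 0; for i ≠ 2, h[i] = 1 + Σ_k P[i][k]·h[k].
  h[0] = 1 + 1/4·h[0] + 1/2·h[1]
  h[1] = 1 + 1/2·h[0] + 3/8·h[1]
Solving the 2×2 linear system over states ≠ 2 gives exactly h = [36/7, 40/7, 0] (h[2] = 0 is the target).

h = [5.1429, 5.7143, 0.0000]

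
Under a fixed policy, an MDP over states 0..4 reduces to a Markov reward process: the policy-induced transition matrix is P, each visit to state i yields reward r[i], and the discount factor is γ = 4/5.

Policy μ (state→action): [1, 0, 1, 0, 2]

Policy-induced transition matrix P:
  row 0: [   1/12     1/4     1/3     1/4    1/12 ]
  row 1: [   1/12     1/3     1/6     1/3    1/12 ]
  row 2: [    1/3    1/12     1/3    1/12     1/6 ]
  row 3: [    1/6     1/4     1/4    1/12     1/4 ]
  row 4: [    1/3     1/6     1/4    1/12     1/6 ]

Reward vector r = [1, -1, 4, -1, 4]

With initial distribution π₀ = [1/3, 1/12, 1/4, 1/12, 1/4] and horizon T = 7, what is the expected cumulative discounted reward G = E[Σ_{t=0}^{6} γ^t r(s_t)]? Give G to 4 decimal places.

G = 6.6702

t=0: π = [0.3333, 0.0833, 0.2500, 0.0833, 0.2500], E[r] = 2.1667, γ^t·E[r] = 2.166667, running G = 2.166667
t=1: π = [0.2153, 0.1944, 0.2917, 0.1597, 0.1389], E[r] = 1.5833, γ^t·E[r] = 1.266667, running G = 3.433333
t=2: π = [0.2043, 0.2060, 0.2760, 0.1678, 0.1458], E[r] = 1.5179, γ^t·E[r] = 0.971481, running G = 4.404815
t=3: π = [0.2028, 0.2090, 0.2729, 0.1689, 0.1465], E[r] = 1.5022, γ^t·E[r] = 0.769111, running G = 5.173926
t=4: π = [0.2022, 0.2097, 0.2722, 0.1694, 0.1464], E[r] = 1.4977, γ^t·E[r] = 0.613455, running G = 5.787381
t=5: π = [0.2021, 0.2099, 0.2721, 0.1695, 0.1465], E[r] = 1.4968, γ^t·E[r] = 0.490463, running G = 6.277844
t=6: π = [0.2021, 0.2099, 0.2720, 0.1695, 0.1465], E[r] = 1.4966, γ^t·E[r] = 0.392312, running G = 6.670156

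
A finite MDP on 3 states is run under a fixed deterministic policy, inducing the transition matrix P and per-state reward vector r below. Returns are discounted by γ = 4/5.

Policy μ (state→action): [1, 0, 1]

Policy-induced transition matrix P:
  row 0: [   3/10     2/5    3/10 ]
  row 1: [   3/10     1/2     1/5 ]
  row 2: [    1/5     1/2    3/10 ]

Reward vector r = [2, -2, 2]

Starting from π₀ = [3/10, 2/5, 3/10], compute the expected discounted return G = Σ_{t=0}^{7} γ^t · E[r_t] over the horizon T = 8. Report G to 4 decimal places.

t=0: π = [0.3000, 0.4000, 0.3000], E[r] = 0.4000, γ^t·E[r] = 0.400000, running G = 0.400000
t=1: π = [0.2700, 0.4700, 0.2600], E[r] = 0.1200, γ^t·E[r] = 0.096000, running G = 0.496000
t=2: π = [0.2740, 0.4730, 0.2530], E[r] = 0.1080, γ^t·E[r] = 0.069120, running G = 0.565120
t=3: π = [0.2747, 0.4726, 0.2527], E[r] = 0.1096, γ^t·E[r] = 0.056115, running G = 0.621235
t=4: π = [0.2747, 0.4725, 0.2527], E[r] = 0.1099, γ^t·E[r] = 0.045007, running G = 0.666242
t=5: π = [0.2747, 0.4725, 0.2527], E[r] = 0.1099, γ^t·E[r] = 0.036009, running G = 0.702251
t=6: π = [0.2747, 0.4725, 0.2527], E[r] = 0.1099, γ^t·E[r] = 0.028807, running G = 0.731059
t=7: π = [0.2747, 0.4725, 0.2527], E[r] = 0.1099, γ^t·E[r] = 0.023046, running G = 0.754104

G = 0.7541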